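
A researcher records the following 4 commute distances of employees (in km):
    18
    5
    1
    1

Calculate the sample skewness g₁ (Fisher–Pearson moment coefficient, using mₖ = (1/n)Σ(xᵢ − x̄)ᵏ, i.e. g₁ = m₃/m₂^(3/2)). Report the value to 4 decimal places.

x̄ = (18 + 5 + 1 + 1) / 4 = 6.2500
deviations (xᵢ − x̄): 11.7500, -1.2500, -5.2500, -5.2500
Σ(xᵢ − x̄)² = 194.7500 ⇒ m₂ = 194.7500/4 = 48.68750
Σ(xᵢ − x̄)³ = 1330.8750 ⇒ m₃ = 1330.8750/4 = 332.71875
m₂^(3/2) = 48.68750^(1.5) = 339.72399
g₁ = m₃ / m₂^(3/2) = 332.71875 / 339.72399 ≈ 0.9794

0.9794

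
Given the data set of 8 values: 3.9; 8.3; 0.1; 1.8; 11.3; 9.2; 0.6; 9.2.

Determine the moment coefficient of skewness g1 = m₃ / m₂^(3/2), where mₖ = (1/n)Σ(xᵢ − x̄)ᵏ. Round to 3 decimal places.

-0.056

x̄ = (3.9 + 8.3 + 0.1 + 1.8 + 11.3 + 9.2 + 0.6 + 9.2) / 8 = 5.5500
deviations (xᵢ − x̄): -1.6500, 2.7500, -5.4500, -3.7500, 5.7500, 3.6500, -4.9500, 3.6500
Σ(xᵢ − x̄)² = 138.2600 ⇒ m₂ = 138.2600/8 = 17.28250
Σ(xᵢ − x̄)³ = -32.2320 ⇒ m₃ = -32.2320/8 = -4.02900
m₂^(3/2) = 17.28250^(1.5) = 71.84720
g1 = m₃ / m₂^(3/2) = -4.02900 / 71.84720 ≈ -0.056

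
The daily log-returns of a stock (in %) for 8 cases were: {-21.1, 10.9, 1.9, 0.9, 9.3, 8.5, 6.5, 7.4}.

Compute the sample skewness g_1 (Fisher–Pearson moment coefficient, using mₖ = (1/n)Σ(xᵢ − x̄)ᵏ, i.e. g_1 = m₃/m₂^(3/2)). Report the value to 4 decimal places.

x̄ = (-21.1 + 10.9 + 1.9 + 0.9 + 9.3 + 8.5 + 6.5 + 7.4) / 8 = 3.0375
deviations (xᵢ − x̄): -24.1375, 7.8625, -1.1375, -2.1375, 6.2625, 5.4625, 3.4625, 4.3625
Σ(xᵢ − x̄)² = 750.3788 ⇒ m₂ = 750.3788/8 = 93.79734
Σ(xᵢ − x̄)³ = -13055.0110 ⇒ m₃ = -13055.0110/8 = -1631.87638
m₂^(3/2) = 93.79734^(1.5) = 908.41816
g_1 = m₃ / m₂^(3/2) = -1631.87638 / 908.41816 ≈ -1.7964

-1.7964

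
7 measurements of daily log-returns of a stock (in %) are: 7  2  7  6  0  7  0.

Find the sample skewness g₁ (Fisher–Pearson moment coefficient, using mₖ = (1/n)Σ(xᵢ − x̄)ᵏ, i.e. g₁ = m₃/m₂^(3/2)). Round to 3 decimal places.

x̄ = (7 + 2 + 7 + 6 + 0 + 7 + 0) / 7 = 4.1429
deviations (xᵢ − x̄): 2.8571, -2.1429, 2.8571, 1.8571, -4.1429, 2.8571, -4.1429
Σ(xᵢ − x̄)² = 66.8571 ⇒ m₂ = 66.8571/7 = 9.55102
Σ(xᵢ − x̄)³ = -75.6735 ⇒ m₃ = -75.6735/7 = -10.81050
m₂^(3/2) = 9.55102^(1.5) = 29.51717
g₁ = m₃ / m₂^(3/2) = -10.81050 / 29.51717 ≈ -0.366

-0.366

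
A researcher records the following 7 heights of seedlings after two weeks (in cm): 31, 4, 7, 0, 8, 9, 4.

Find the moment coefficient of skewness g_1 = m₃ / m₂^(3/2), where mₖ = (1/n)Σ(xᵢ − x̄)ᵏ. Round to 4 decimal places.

x̄ = (31 + 4 + 7 + 0 + 8 + 9 + 4) / 7 = 9.0000
deviations (xᵢ − x̄): 22.0000, -5.0000, -2.0000, -9.0000, -1.0000, 0.0000, -5.0000
Σ(xᵢ − x̄)² = 620.0000 ⇒ m₂ = 620.0000/7 = 88.57143
Σ(xᵢ − x̄)³ = 9660.0000 ⇒ m₃ = 9660.0000/7 = 1380.00000
m₂^(3/2) = 88.57143^(1.5) = 833.56693
g_1 = m₃ / m₂^(3/2) = 1380.00000 / 833.56693 ≈ 1.6555

1.6555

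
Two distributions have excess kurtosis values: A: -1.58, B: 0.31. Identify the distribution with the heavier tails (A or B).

Higher excess kurtosis ⇒ heavier tails relative to the normal distribution.
-1.58 vs 0.31: the larger is 0.31, so B has heavier tails. (B is leptokurtic — heavier-than-normal tails; the other is platykurtic.)

B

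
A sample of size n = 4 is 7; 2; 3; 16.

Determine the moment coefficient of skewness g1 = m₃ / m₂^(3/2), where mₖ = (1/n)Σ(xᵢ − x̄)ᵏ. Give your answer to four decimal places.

x̄ = (7 + 2 + 3 + 16) / 4 = 7.0000
deviations (xᵢ − x̄): 0.0000, -5.0000, -4.0000, 9.0000
Σ(xᵢ − x̄)² = 122.0000 ⇒ m₂ = 122.0000/4 = 30.50000
Σ(xᵢ − x̄)³ = 540.0000 ⇒ m₃ = 540.0000/4 = 135.00000
m₂^(3/2) = 30.50000^(1.5) = 168.44176
g1 = m₃ / m₂^(3/2) = 135.00000 / 168.44176 ≈ 0.8015

0.8015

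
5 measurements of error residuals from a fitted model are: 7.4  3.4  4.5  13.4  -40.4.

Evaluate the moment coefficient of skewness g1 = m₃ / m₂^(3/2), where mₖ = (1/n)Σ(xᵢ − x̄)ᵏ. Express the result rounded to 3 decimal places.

-1.376

x̄ = (7.4 + 3.4 + 4.5 + 13.4 - 40.4) / 5 = -2.3400
deviations (xᵢ − x̄): 9.7400, 5.7400, 6.8400, 15.7400, -38.0600
Σ(xᵢ − x̄)² = 1870.9120 ⇒ m₂ = 1870.9120/5 = 374.18240
Σ(xᵢ − x̄)³ = -49799.6402 ⇒ m₃ = -49799.6402/5 = -9959.92805
m₂^(3/2) = 374.18240^(1.5) = 7238.10759
g1 = m₃ / m₂^(3/2) = -9959.92805 / 7238.10759 ≈ -1.376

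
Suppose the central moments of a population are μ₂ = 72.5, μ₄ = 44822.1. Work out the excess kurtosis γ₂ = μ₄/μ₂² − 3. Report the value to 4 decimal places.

μ₂² = 72.5² = 5256.25000
μ₄/μ₂² = 44822.1 / 5256.25000 = 8.52739
γ₂ = 8.52739 − 3 ≈ 5.5274

5.5274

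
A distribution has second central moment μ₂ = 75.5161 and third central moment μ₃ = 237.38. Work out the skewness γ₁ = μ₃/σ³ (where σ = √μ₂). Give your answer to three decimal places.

σ = √μ₂ = √75.5161 = 8.69000
σ³ = μ₂^(3/2) = 656.23491
γ₁ = μ₃/σ³ = 237.38 / 656.23491 ≈ 0.362

0.362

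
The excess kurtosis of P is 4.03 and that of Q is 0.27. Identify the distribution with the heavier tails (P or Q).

Higher excess kurtosis ⇒ heavier tails relative to the normal distribution.
4.03 vs 0.27: the larger is 4.03, so P has heavier tails.

P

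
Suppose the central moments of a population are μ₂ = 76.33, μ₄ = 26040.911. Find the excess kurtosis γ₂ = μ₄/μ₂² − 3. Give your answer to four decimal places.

μ₂² = 76.33² = 5826.26890
μ₄/μ₂² = 26040.911 / 5826.26890 = 4.46957
γ₂ = 4.46957 − 3 ≈ 1.4696

1.4696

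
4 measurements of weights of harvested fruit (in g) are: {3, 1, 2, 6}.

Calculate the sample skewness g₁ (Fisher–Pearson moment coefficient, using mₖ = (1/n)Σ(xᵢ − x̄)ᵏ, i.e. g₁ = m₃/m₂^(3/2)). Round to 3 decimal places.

x̄ = (3 + 1 + 2 + 6) / 4 = 3.0000
deviations (xᵢ − x̄): 0.0000, -2.0000, -1.0000, 3.0000
Σ(xᵢ − x̄)² = 14.0000 ⇒ m₂ = 14.0000/4 = 3.50000
Σ(xᵢ − x̄)³ = 18.0000 ⇒ m₃ = 18.0000/4 = 4.50000
m₂^(3/2) = 3.50000^(1.5) = 6.54790
g₁ = m₃ / m₂^(3/2) = 4.50000 / 6.54790 ≈ 0.687

0.687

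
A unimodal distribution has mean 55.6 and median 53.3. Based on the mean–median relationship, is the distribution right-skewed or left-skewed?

right-skewed

mean − median = 55.6 − 53.3 = 2.3
mean > median ⇒ the longer tail is on the right ⇒ right-skewed (positively skewed).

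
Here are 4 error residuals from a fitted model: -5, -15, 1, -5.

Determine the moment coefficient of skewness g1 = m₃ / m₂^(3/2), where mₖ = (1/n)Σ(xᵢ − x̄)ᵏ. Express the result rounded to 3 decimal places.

x̄ = (-5 - 15 + 1 - 5) / 4 = -6.0000
deviations (xᵢ − x̄): 1.0000, -9.0000, 7.0000, 1.0000
Σ(xᵢ − x̄)² = 132.0000 ⇒ m₂ = 132.0000/4 = 33.00000
Σ(xᵢ − x̄)³ = -384.0000 ⇒ m₃ = -384.0000/4 = -96.00000
m₂^(3/2) = 33.00000^(1.5) = 189.57057
g1 = m₃ / m₂^(3/2) = -96.00000 / 189.57057 ≈ -0.506

-0.506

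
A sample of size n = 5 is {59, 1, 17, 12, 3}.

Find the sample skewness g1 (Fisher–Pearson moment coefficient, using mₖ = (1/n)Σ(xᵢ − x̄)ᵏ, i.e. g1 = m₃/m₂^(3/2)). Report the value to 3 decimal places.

1.225

x̄ = (59 + 1 + 17 + 12 + 3) / 5 = 18.4000
deviations (xᵢ − x̄): 40.6000, -17.4000, -1.4000, -6.4000, -15.4000
Σ(xᵢ − x̄)² = 2231.2000 ⇒ m₂ = 2231.2000/5 = 446.24000
Σ(xᵢ − x̄)³ = 57738.2400 ⇒ m₃ = 57738.2400/5 = 11547.64800
m₂^(3/2) = 446.24000^(1.5) = 9426.54935
g1 = m₃ / m₂^(3/2) = 11547.64800 / 9426.54935 ≈ 1.225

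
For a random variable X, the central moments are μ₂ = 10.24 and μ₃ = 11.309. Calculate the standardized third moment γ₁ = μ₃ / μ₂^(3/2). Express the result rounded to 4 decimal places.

σ = √μ₂ = √10.24 = 3.20000
σ³ = μ₂^(3/2) = 32.76800
γ₁ = μ₃/σ³ = 11.309 / 32.76800 ≈ 0.3451

0.3451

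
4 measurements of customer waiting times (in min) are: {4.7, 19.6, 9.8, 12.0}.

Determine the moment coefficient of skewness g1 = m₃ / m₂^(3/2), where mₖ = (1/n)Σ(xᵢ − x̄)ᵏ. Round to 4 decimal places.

x̄ = (4.7 + 19.6 + 9.8 + 12.0) / 4 = 11.5250
deviations (xᵢ − x̄): -6.8250, 8.0750, -1.7250, 0.4750
Σ(xᵢ − x̄)² = 114.9875 ⇒ m₂ = 114.9875/4 = 28.74688
Σ(xᵢ − x̄)³ = 203.5969 ⇒ m₃ = 203.5969/4 = 50.89922
m₂^(3/2) = 28.74688^(1.5) = 154.12957
g1 = m₃ / m₂^(3/2) = 50.89922 / 154.12957 ≈ 0.3302

0.3302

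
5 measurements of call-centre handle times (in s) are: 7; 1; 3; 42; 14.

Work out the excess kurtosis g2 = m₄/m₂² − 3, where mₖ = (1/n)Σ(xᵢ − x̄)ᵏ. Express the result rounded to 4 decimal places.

x̄ = 13.4000
Σ(xᵢ − x̄)² = 1121.2000 ⇒ m₂ = 224.24000
Σ(xᵢ − x̄)⁴ = 706077.1360 ⇒ m₄ = 141215.42720
m₂² = 50283.57760
g2 = m₄/m₂² − 3 = 2.80838 − 3 ≈ -0.1916

-0.1916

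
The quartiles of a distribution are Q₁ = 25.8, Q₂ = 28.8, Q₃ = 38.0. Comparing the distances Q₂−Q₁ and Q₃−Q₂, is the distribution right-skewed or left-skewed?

right-skewed

Q₂ − Q₁ = 3.0;  Q₃ − Q₂ = 9.2
Q₃ − Q₂ > Q₂ − Q₁ ⇒ the upper half is more spread out ⇒ right-skewed.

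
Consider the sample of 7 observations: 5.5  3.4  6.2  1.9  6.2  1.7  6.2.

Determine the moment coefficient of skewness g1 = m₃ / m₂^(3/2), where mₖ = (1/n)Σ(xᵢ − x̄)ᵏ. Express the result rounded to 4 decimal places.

x̄ = (5.5 + 3.4 + 6.2 + 1.9 + 6.2 + 1.7 + 6.2) / 7 = 4.4429
deviations (xᵢ − x̄): 1.0571, -1.0429, 1.7571, -2.5429, 1.7571, -2.7429, 1.7571
Σ(xᵢ − x̄)² = 25.4571 ⇒ m₂ = 25.4571/7 = 3.63673
Σ(xᵢ − x̄)³ = -20.7546 ⇒ m₃ = -20.7546/7 = -2.96494
m₂^(3/2) = 3.63673^(1.5) = 6.93533
g1 = m₃ / m₂^(3/2) = -2.96494 / 6.93533 ≈ -0.4275

-0.4275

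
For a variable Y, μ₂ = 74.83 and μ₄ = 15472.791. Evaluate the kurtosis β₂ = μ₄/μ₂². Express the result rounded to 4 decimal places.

μ₂² = 74.83² = 5599.52890
μ₄/μ₂² = 15472.791 / 5599.52890 = 2.76323
β₂ ≈ 2.7632

2.7632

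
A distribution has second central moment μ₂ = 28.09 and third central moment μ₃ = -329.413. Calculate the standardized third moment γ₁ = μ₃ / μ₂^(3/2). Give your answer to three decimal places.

-2.213

σ = √μ₂ = √28.09 = 5.30000
σ³ = μ₂^(3/2) = 148.87700
γ₁ = μ₃/σ³ = -329.413 / 148.87700 ≈ -2.213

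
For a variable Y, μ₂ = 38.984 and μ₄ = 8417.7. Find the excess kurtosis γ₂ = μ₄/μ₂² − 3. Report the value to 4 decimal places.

μ₂² = 38.984² = 1519.75226
μ₄/μ₂² = 8417.7 / 1519.75226 = 5.53886
γ₂ = 5.53886 − 3 ≈ 2.5389

2.5389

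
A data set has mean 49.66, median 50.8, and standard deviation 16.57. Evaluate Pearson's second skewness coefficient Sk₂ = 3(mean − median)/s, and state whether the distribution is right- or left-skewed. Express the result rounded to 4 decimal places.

Sk₂ = 3(49.66 − 50.8) / 16.57 = 3 × -1.1400 / 16.57
    = -3.4200 / 16.57 ≈ -0.2064
Sk₂ < 0 ⇒ mean < median ⇒ left-skewed (negative skew).

-0.2064, left-skewed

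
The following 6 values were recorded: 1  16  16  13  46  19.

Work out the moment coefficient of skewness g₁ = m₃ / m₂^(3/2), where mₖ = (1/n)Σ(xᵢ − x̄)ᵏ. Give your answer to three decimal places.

x̄ = (1 + 16 + 16 + 13 + 46 + 19) / 6 = 18.5000
deviations (xᵢ − x̄): -17.5000, -2.5000, -2.5000, -5.5000, 27.5000, 0.5000
Σ(xᵢ − x̄)² = 1105.5000 ⇒ m₂ = 1105.5000/6 = 184.25000
Σ(xᵢ − x̄)³ = 15240.0000 ⇒ m₃ = 15240.0000/6 = 2540.00000
m₂^(3/2) = 184.25000^(1.5) = 2500.98591
g₁ = m₃ / m₂^(3/2) = 2540.00000 / 2500.98591 ≈ 1.016

1.016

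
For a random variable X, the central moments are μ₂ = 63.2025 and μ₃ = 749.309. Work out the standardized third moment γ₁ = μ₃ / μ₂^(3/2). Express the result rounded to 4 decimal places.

σ = √μ₂ = √63.2025 = 7.95000
σ³ = μ₂^(3/2) = 502.45988
γ₁ = μ₃/σ³ = 749.309 / 502.45988 ≈ 1.4913

1.4913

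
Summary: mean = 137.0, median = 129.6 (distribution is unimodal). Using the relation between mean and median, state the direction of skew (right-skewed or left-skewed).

right-skewed

mean − median = 137.0 − 129.6 = 7.4
mean > median ⇒ the longer tail is on the right ⇒ right-skewed (positively skewed).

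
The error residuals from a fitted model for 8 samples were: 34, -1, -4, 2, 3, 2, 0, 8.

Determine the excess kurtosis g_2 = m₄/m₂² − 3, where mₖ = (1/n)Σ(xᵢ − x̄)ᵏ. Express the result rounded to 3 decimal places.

x̄ = 5.5000
Σ(xᵢ − x̄)² = 1012.0000 ⇒ m₂ = 126.50000
Σ(xᵢ − x̄)⁴ = 670973.5000 ⇒ m₄ = 83871.68750
m₂² = 16002.25000
g_2 = m₄/m₂² − 3 = 5.24124 − 3 ≈ 2.241

2.241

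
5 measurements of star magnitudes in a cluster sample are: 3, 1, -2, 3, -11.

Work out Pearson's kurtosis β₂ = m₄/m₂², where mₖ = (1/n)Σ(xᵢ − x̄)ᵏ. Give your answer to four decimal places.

x̄ = -1.2000
Σ(xᵢ − x̄)² = 136.8000 ⇒ m₂ = 27.36000
Σ(xᵢ − x̄)⁴ = 9869.8560 ⇒ m₄ = 1973.97120
m₂² = 748.56960
β₂ = m₄/m₂² = 1973.97120 / 748.56960 ≈ 2.6370

2.6370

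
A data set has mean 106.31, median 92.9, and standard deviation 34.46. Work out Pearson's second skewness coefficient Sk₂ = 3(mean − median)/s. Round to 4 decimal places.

1.1674

Sk₂ = 3(106.31 − 92.9) / 34.46 = 3 × 13.4100 / 34.46
    = 40.2300 / 34.46 ≈ 1.1674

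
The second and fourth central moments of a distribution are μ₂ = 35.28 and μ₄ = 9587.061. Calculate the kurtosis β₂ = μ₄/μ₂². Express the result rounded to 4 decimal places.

7.7024

μ₂² = 35.28² = 1244.67840
μ₄/μ₂² = 9587.061 / 1244.67840 = 7.70244
β₂ ≈ 7.7024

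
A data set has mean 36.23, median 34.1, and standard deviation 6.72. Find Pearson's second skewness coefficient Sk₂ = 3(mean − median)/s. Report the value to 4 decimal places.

0.9509

Sk₂ = 3(36.23 − 34.1) / 6.72 = 3 × 2.1300 / 6.72
    = 6.3900 / 6.72 ≈ 0.9509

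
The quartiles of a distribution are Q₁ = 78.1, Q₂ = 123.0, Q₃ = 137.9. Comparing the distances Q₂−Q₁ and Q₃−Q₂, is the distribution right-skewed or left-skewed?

Q₂ − Q₁ = 44.9;  Q₃ − Q₂ = 14.9
Q₂ − Q₁ > Q₃ − Q₂ ⇒ the lower half is more spread out ⇒ left-skewed.

left-skewed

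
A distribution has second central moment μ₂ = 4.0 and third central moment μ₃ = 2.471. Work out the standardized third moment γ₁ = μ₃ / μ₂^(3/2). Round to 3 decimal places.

σ = √μ₂ = √4.0 = 2.00000
σ³ = μ₂^(3/2) = 8.00000
γ₁ = μ₃/σ³ = 2.471 / 8.00000 ≈ 0.309

0.309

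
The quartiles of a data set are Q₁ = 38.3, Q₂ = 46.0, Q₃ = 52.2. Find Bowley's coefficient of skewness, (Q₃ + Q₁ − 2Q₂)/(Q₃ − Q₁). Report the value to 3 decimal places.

-0.108

numerator: Q₃ + Q₁ − 2Q₂ = 52.2 + 38.3 − 2×46.0 = -1.5000
denominator: Q₃ − Q₁ = 52.2 − 38.3 = 13.9000
Bowley skewness = -1.5000 / 13.9000 ≈ -0.108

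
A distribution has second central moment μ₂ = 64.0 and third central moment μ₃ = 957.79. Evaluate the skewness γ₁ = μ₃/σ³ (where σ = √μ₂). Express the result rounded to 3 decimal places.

1.871

σ = √μ₂ = √64.0 = 8.00000
σ³ = μ₂^(3/2) = 512.00000
γ₁ = μ₃/σ³ = 957.79 / 512.00000 ≈ 1.871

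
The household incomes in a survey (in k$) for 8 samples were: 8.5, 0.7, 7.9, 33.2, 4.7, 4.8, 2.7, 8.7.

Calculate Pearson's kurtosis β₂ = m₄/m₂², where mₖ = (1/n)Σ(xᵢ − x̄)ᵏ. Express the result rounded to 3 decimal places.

x̄ = 8.9000
Σ(xᵢ − x̄)² = 731.8200 ⇒ m₂ = 91.47750
Σ(xᵢ − x̄)⁴ = 355272.0642 ⇒ m₄ = 44409.00803
m₂² = 8368.13301
β₂ = m₄/m₂² = 44409.00803 / 8368.13301 ≈ 5.307

5.307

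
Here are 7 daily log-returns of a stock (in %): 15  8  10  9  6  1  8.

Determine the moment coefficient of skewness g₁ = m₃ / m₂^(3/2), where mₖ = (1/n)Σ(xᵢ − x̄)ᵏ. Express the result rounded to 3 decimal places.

-0.107

x̄ = (15 + 8 + 10 + 9 + 6 + 1 + 8) / 7 = 8.1429
deviations (xᵢ − x̄): 6.8571, -0.1429, 1.8571, 0.8571, -2.1429, -7.1429, -0.1429
Σ(xᵢ − x̄)² = 106.8571 ⇒ m₂ = 106.8571/7 = 15.26531
Σ(xᵢ − x̄)³ = -44.8163 ⇒ m₃ = -44.8163/7 = -6.40233
m₂^(3/2) = 15.26531^(1.5) = 59.64283
g₁ = m₃ / m₂^(3/2) = -6.40233 / 59.64283 ≈ -0.107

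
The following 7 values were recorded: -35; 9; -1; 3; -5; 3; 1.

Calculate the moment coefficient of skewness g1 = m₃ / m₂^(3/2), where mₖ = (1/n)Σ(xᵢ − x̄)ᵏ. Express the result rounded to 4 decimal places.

-1.6754

x̄ = (-35 + 9 - 1 + 3 - 5 + 3 + 1) / 7 = -3.5714
deviations (xᵢ − x̄): -31.4286, 12.5714, 2.5714, 6.5714, -1.4286, 6.5714, 4.5714
Σ(xᵢ − x̄)² = 1261.7143 ⇒ m₂ = 1261.7143/7 = 180.24490
Σ(xᵢ − x̄)³ = -28379.7551 ⇒ m₃ = -28379.7551/7 = -4054.25073
m₂^(3/2) = 180.24490^(1.5) = 2419.88357
g1 = m₃ / m₂^(3/2) = -4054.25073 / 2419.88357 ≈ -1.6754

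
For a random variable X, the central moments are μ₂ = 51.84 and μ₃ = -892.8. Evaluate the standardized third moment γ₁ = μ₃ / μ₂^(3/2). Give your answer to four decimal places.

σ = √μ₂ = √51.84 = 7.20000
σ³ = μ₂^(3/2) = 373.24800
γ₁ = μ₃/σ³ = -892.8 / 373.24800 ≈ -2.3920

-2.3920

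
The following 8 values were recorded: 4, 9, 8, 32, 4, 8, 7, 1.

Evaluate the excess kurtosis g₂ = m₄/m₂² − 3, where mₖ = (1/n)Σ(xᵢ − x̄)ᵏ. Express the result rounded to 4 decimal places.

2.3120

x̄ = 9.1250
Σ(xᵢ − x̄)² = 648.8750 ⇒ m₂ = 81.10938
Σ(xᵢ − x̄)⁴ = 279568.3379 ⇒ m₄ = 34946.04224
m₂² = 6578.73071
g₂ = m₄/m₂² − 3 = 5.31197 − 3 ≈ 2.3120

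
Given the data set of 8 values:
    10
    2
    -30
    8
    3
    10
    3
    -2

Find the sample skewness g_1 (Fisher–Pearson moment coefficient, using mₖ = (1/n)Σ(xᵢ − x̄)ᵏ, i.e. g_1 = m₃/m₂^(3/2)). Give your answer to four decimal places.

-1.8109

x̄ = (10 + 2 - 30 + 8 + 3 + 10 + 3 - 2) / 8 = 0.5000
deviations (xᵢ − x̄): 9.5000, 1.5000, -30.5000, 7.5000, 2.5000, 9.5000, 2.5000, -2.5000
Σ(xᵢ − x̄)² = 1188.0000 ⇒ m₂ = 1188.0000/8 = 148.50000
Σ(xᵢ − x̄)³ = -26217.0000 ⇒ m₃ = -26217.0000/8 = -3277.12500
m₂^(3/2) = 148.50000^(1.5) = 1809.62955
g_1 = m₃ / m₂^(3/2) = -3277.12500 / 1809.62955 ≈ -1.8109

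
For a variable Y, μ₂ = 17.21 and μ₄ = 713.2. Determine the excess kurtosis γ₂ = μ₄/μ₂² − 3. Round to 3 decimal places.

μ₂² = 17.21² = 296.18410
μ₄/μ₂² = 713.2 / 296.18410 = 2.40796
γ₂ = 2.40796 − 3 ≈ -0.592

-0.592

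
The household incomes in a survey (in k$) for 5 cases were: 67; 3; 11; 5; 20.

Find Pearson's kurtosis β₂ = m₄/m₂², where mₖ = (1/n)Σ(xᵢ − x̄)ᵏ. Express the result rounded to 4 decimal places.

2.9337

x̄ = 21.2000
Σ(xᵢ − x̄)² = 2796.8000 ⇒ m₂ = 559.36000
Σ(xᵢ − x̄)⁴ = 4589514.6560 ⇒ m₄ = 917902.93120
m₂² = 312883.60960
β₂ = m₄/m₂² = 917902.93120 / 312883.60960 ≈ 2.9337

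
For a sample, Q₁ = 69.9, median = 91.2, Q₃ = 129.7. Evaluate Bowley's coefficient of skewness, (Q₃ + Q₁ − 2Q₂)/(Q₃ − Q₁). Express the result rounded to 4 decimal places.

numerator: Q₃ + Q₁ − 2Q₂ = 129.7 + 69.9 − 2×91.2 = 17.2000
denominator: Q₃ − Q₁ = 129.7 − 69.9 = 59.8000
Bowley skewness = 17.2000 / 59.8000 ≈ 0.2876

0.2876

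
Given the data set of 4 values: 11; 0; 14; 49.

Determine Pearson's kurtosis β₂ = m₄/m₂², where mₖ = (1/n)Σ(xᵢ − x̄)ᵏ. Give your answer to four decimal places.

2.1674

x̄ = 18.5000
Σ(xᵢ − x̄)² = 1349.0000 ⇒ m₂ = 337.25000
Σ(xᵢ − x̄)⁴ = 986074.2500 ⇒ m₄ = 246518.56250
m₂² = 113737.56250
β₂ = m₄/m₂² = 246518.56250 / 113737.56250 ≈ 2.1674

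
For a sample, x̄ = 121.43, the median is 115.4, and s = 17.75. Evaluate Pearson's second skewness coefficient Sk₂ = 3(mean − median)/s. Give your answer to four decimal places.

Sk₂ = 3(121.43 − 115.4) / 17.75 = 3 × 6.0300 / 17.75
    = 18.0900 / 17.75 ≈ 1.0192

1.0192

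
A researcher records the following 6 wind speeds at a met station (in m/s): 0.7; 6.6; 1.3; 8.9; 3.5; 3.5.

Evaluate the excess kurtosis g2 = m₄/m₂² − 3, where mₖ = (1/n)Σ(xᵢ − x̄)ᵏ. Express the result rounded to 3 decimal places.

x̄ = 4.0833
Σ(xᵢ − x̄)² = 49.4083 ⇒ m₂ = 8.23472
Σ(xᵢ − x̄)⁴ = 769.6468 ⇒ m₄ = 128.27446
m₂² = 67.81065
g2 = m₄/m₂² − 3 = 1.89166 − 3 ≈ -1.108

-1.108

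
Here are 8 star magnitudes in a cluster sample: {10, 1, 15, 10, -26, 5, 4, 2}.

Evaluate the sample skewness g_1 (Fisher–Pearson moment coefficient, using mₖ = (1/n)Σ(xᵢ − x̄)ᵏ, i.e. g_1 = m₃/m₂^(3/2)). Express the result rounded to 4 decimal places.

-1.6264

x̄ = (10 + 1 + 15 + 10 - 26 + 5 + 4 + 2) / 8 = 2.6250
deviations (xᵢ − x̄): 7.3750, -1.6250, 12.3750, 7.3750, -28.6250, 2.3750, 1.3750, -0.6250
Σ(xᵢ − x̄)² = 1091.8750 ⇒ m₂ = 1091.8750/8 = 136.48438
Σ(xᵢ − x̄)³ = -20746.2188 ⇒ m₃ = -20746.2188/8 = -2593.27734
m₂^(3/2) = 136.48438^(1.5) = 1594.49956
g_1 = m₃ / m₂^(3/2) = -2593.27734 / 1594.49956 ≈ -1.6264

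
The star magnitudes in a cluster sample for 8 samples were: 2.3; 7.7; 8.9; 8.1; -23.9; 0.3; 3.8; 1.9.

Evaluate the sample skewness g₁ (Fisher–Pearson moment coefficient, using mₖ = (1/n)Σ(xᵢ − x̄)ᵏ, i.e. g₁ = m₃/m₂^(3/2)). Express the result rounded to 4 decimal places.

-1.8638

x̄ = (2.3 + 7.7 + 8.9 + 8.1 - 23.9 + 0.3 + 3.8 + 1.9) / 8 = 1.1375
deviations (xᵢ − x̄): 1.1625, 6.5625, 7.7625, 6.9625, -25.0375, -0.8375, 2.6625, 0.7625
Σ(xᵢ − x̄)² = 788.3987 ⇒ m₂ = 788.3987/8 = 98.54984
Σ(xᵢ − x̄)³ = -14587.2363 ⇒ m₃ = -14587.2363/8 = -1823.40454
m₂^(3/2) = 98.54984^(1.5) = 978.32671
g₁ = m₃ / m₂^(3/2) = -1823.40454 / 978.32671 ≈ -1.8638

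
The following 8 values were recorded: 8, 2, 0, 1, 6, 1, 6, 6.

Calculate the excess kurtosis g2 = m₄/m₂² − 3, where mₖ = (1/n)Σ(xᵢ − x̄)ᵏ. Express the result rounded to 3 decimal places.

-1.649

x̄ = 3.7500
Σ(xᵢ − x̄)² = 65.5000 ⇒ m₂ = 8.18750
Σ(xᵢ − x̄)⁴ = 724.6563 ⇒ m₄ = 90.58203
m₂² = 67.03516
g2 = m₄/m₂² − 3 = 1.35126 − 3 ≈ -1.649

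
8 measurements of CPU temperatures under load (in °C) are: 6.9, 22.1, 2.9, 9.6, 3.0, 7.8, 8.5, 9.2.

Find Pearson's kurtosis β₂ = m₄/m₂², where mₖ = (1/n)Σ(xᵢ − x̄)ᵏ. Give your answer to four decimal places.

4.3288

x̄ = 8.7500
Σ(xᵢ − x̄)² = 250.8200 ⇒ m₂ = 31.35250
Σ(xᵢ − x̄)⁴ = 34040.6629 ⇒ m₄ = 4255.08286
m₂² = 982.97926
β₂ = m₄/m₂² = 4255.08286 / 982.97926 ≈ 4.3288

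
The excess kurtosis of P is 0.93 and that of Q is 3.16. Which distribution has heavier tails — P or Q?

Q

Higher excess kurtosis ⇒ heavier tails relative to the normal distribution.
0.93 vs 3.16: the larger is 3.16, so Q has heavier tails.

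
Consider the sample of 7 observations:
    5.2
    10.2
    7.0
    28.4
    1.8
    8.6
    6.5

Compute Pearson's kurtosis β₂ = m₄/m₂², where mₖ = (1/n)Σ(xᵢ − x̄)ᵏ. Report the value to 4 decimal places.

x̄ = 9.6714
Σ(xᵢ − x̄)² = 451.3343 ⇒ m₂ = 64.47633
Σ(xᵢ − x̄)⁴ = 127424.3493 ⇒ m₄ = 18203.47847
m₂² = 4157.19668
β₂ = m₄/m₂² = 18203.47847 / 4157.19668 ≈ 4.3788

4.3788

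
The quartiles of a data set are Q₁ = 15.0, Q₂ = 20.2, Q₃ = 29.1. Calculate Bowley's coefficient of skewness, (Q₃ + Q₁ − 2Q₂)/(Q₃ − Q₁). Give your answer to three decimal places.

numerator: Q₃ + Q₁ − 2Q₂ = 29.1 + 15.0 − 2×20.2 = 3.7000
denominator: Q₃ − Q₁ = 29.1 − 15.0 = 14.1000
Bowley skewness = 3.7000 / 14.1000 ≈ 0.262

0.262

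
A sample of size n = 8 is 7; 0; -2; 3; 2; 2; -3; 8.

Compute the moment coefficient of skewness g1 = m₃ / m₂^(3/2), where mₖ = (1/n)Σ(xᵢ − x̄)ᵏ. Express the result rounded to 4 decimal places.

0.2686

x̄ = (7 + 0 - 2 + 3 + 2 + 2 - 3 + 8) / 8 = 2.1250
deviations (xᵢ − x̄): 4.8750, -2.1250, -4.1250, 0.8750, -0.1250, -0.1250, -5.1250, 5.8750
Σ(xᵢ − x̄)² = 106.8750 ⇒ m₂ = 106.8750/8 = 13.35938
Σ(xᵢ − x̄)³ = 104.9063 ⇒ m₃ = 104.9063/8 = 13.11328
m₂^(3/2) = 13.35938^(1.5) = 48.82916
g1 = m₃ / m₂^(3/2) = 13.11328 / 48.82916 ≈ 0.2686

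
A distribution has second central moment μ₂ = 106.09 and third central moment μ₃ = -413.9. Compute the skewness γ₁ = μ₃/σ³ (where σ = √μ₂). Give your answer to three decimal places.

-0.379

σ = √μ₂ = √106.09 = 10.30000
σ³ = μ₂^(3/2) = 1092.72700
γ₁ = μ₃/σ³ = -413.9 / 1092.72700 ≈ -0.379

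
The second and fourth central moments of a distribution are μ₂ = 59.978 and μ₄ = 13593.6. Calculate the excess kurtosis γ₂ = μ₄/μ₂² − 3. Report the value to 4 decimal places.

μ₂² = 59.978² = 3597.36048
μ₄/μ₂² = 13593.6 / 3597.36048 = 3.77877
γ₂ = 3.77877 − 3 ≈ 0.7788

0.7788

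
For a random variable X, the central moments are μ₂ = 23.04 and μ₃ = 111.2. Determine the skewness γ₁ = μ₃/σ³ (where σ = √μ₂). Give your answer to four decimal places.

1.0055

σ = √μ₂ = √23.04 = 4.80000
σ³ = μ₂^(3/2) = 110.59200
γ₁ = μ₃/σ³ = 111.2 / 110.59200 ≈ 1.0055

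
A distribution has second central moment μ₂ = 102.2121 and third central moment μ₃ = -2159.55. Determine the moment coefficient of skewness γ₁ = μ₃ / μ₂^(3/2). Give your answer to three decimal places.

-2.090

σ = √μ₂ = √102.2121 = 10.11000
σ³ = μ₂^(3/2) = 1033.36433
γ₁ = μ₃/σ³ = -2159.55 / 1033.36433 ≈ -2.090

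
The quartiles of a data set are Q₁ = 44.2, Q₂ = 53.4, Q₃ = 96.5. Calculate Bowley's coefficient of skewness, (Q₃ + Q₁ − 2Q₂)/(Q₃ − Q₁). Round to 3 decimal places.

numerator: Q₃ + Q₁ − 2Q₂ = 96.5 + 44.2 − 2×53.4 = 33.9000
denominator: Q₃ − Q₁ = 96.5 − 44.2 = 52.3000
Bowley skewness = 33.9000 / 52.3000 ≈ 0.648

0.648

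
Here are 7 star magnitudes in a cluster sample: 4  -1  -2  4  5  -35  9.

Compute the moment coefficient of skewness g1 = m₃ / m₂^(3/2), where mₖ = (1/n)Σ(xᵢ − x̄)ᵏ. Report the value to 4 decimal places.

-1.7802

x̄ = (4 - 1 - 2 + 4 + 5 - 35 + 9) / 7 = -2.2857
deviations (xᵢ − x̄): 6.2857, 1.2857, 0.2857, 6.2857, 7.2857, -32.7143, 11.2857
Σ(xᵢ − x̄)² = 1331.4286 ⇒ m₂ = 1331.4286/7 = 190.20408
Σ(xᵢ − x̄)³ = -32688.6122 ⇒ m₃ = -32688.6122/7 = -4669.80175
m₂^(3/2) = 190.20408^(1.5) = 2623.19000
g1 = m₃ / m₂^(3/2) = -4669.80175 / 2623.19000 ≈ -1.7802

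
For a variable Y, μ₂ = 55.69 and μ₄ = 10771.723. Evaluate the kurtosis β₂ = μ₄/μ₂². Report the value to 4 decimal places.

3.4732

μ₂² = 55.69² = 3101.37610
μ₄/μ₂² = 10771.723 / 3101.37610 = 3.47321
β₂ ≈ 3.4732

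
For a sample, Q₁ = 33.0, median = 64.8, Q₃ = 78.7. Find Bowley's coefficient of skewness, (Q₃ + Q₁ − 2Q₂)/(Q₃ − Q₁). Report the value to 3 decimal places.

-0.392

numerator: Q₃ + Q₁ − 2Q₂ = 78.7 + 33.0 − 2×64.8 = -17.9000
denominator: Q₃ − Q₁ = 78.7 − 33.0 = 45.7000
Bowley skewness = -17.9000 / 45.7000 ≈ -0.392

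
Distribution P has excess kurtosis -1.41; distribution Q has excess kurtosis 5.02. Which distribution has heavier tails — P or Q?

Higher excess kurtosis ⇒ heavier tails relative to the normal distribution.
-1.41 vs 5.02: the larger is 5.02, so Q has heavier tails. (Q is leptokurtic — heavier-than-normal tails; the other is platykurtic.)

Q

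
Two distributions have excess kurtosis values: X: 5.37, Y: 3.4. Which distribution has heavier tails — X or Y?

Higher excess kurtosis ⇒ heavier tails relative to the normal distribution.
5.37 vs 3.4: the larger is 5.37, so X has heavier tails.

X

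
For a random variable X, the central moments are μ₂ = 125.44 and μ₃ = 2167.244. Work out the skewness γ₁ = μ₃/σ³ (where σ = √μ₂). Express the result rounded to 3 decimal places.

1.543

σ = √μ₂ = √125.44 = 11.20000
σ³ = μ₂^(3/2) = 1404.92800
γ₁ = μ₃/σ³ = 2167.244 / 1404.92800 ≈ 1.543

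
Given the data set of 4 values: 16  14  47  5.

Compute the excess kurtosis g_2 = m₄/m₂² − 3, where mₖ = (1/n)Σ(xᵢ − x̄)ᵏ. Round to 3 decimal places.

-0.810

x̄ = 20.5000
Σ(xᵢ − x̄)² = 1005.0000 ⇒ m₂ = 251.25000
Σ(xᵢ − x̄)⁴ = 553070.2500 ⇒ m₄ = 138267.56250
m₂² = 63126.56250
g_2 = m₄/m₂² − 3 = 2.19032 − 3 ≈ -0.810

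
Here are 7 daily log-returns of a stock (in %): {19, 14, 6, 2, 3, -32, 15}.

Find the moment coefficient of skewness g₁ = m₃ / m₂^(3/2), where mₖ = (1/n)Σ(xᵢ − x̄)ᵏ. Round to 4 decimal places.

x̄ = (19 + 14 + 6 + 2 + 3 - 32 + 15) / 7 = 3.8571
deviations (xᵢ − x̄): 15.1429, 10.1429, 2.1429, -1.8571, -0.8571, -35.8571, 11.1429
Σ(xᵢ − x̄)² = 1750.8571 ⇒ m₂ = 1750.8571/7 = 250.12245
Σ(xᵢ − x̄)³ = -40200.6122 ⇒ m₃ = -40200.6122/7 = -5742.94461
m₂^(3/2) = 250.12245^(1.5) = 3955.75156
g₁ = m₃ / m₂^(3/2) = -5742.94461 / 3955.75156 ≈ -1.4518

-1.4518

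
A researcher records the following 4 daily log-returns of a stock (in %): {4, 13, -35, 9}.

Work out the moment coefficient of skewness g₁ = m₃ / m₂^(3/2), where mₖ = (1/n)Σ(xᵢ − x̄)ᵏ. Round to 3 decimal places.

x̄ = (4 + 13 - 35 + 9) / 4 = -2.2500
deviations (xᵢ − x̄): 6.2500, 15.2500, -32.7500, 11.2500
Σ(xᵢ − x̄)² = 1470.7500 ⇒ m₂ = 1470.7500/4 = 367.68750
Σ(xᵢ − x̄)³ = -29911.8750 ⇒ m₃ = -29911.8750/4 = -7477.96875
m₂^(3/2) = 367.68750^(1.5) = 7050.47373
g₁ = m₃ / m₂^(3/2) = -7477.96875 / 7050.47373 ≈ -1.061

-1.061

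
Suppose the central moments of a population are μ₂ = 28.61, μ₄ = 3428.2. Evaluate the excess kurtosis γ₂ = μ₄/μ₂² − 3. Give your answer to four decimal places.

1.1882

μ₂² = 28.61² = 818.53210
μ₄/μ₂² = 3428.2 / 818.53210 = 4.18823
γ₂ = 4.18823 − 3 ≈ 1.1882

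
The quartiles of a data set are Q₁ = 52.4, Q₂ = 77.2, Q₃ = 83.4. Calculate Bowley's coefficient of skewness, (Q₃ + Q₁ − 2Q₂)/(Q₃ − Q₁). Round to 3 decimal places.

-0.600

numerator: Q₃ + Q₁ − 2Q₂ = 83.4 + 52.4 − 2×77.2 = -18.6000
denominator: Q₃ − Q₁ = 83.4 − 52.4 = 31.0000
Bowley skewness = -18.6000 / 31.0000 ≈ -0.600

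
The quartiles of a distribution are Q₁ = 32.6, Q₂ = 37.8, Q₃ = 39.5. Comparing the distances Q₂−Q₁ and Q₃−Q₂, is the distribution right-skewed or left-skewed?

left-skewed

Q₂ − Q₁ = 5.2;  Q₃ − Q₂ = 1.7
Q₂ − Q₁ > Q₃ − Q₂ ⇒ the lower half is more spread out ⇒ left-skewed.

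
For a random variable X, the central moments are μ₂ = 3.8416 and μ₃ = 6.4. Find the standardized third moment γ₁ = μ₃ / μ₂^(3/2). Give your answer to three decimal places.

0.850

σ = √μ₂ = √3.8416 = 1.96000
σ³ = μ₂^(3/2) = 7.52954
γ₁ = μ₃/σ³ = 6.4 / 7.52954 ≈ 0.850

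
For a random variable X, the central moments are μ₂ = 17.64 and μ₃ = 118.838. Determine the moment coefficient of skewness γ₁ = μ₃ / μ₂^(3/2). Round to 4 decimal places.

1.6040

σ = √μ₂ = √17.64 = 4.20000
σ³ = μ₂^(3/2) = 74.08800
γ₁ = μ₃/σ³ = 118.838 / 74.08800 ≈ 1.6040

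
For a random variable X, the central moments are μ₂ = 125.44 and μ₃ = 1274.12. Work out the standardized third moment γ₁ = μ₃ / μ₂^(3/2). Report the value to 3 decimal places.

σ = √μ₂ = √125.44 = 11.20000
σ³ = μ₂^(3/2) = 1404.92800
γ₁ = μ₃/σ³ = 1274.12 / 1404.92800 ≈ 0.907

0.907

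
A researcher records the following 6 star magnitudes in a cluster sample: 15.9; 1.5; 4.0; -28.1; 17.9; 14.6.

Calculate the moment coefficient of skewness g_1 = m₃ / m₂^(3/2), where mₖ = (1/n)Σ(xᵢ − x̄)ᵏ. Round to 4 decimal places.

-1.2377

x̄ = (15.9 + 1.5 + 4.0 - 28.1 + 17.9 + 14.6) / 6 = 4.3000
deviations (xᵢ − x̄): 11.6000, -2.8000, -0.3000, -32.4000, 13.6000, 10.3000
Σ(xᵢ − x̄)² = 1483.3000 ⇒ m₂ = 1483.3000/6 = 247.21667
Σ(xᵢ − x̄)³ = -28865.1240 ⇒ m₃ = -28865.1240/6 = -4810.85400
m₂^(3/2) = 247.21667^(1.5) = 3887.01861
g_1 = m₃ / m₂^(3/2) = -4810.85400 / 3887.01861 ≈ -1.2377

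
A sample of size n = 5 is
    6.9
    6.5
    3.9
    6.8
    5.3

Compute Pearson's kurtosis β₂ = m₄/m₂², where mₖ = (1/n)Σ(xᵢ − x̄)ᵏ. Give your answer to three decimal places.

2.045

x̄ = 5.8800
Σ(xᵢ − x̄)² = 6.5280 ⇒ m₂ = 1.30560
Σ(xᵢ − x̄)⁴ = 17.4293 ⇒ m₄ = 3.48586
m₂² = 1.70459
β₂ = m₄/m₂² = 3.48586 / 1.70459 ≈ 2.045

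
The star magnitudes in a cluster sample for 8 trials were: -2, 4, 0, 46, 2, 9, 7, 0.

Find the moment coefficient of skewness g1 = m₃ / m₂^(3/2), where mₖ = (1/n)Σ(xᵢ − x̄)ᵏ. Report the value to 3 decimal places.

x̄ = (-2 + 4 + 0 + 46 + 2 + 9 + 7 + 0) / 8 = 8.2500
deviations (xᵢ − x̄): -10.2500, -4.2500, -8.2500, 37.7500, -6.2500, 0.7500, -1.2500, -8.2500
Σ(xᵢ − x̄)² = 1725.5000 ⇒ m₂ = 1725.5000/8 = 215.68750
Σ(xᵢ − x̄)³ = 51273.7500 ⇒ m₃ = 51273.7500/8 = 6409.21875
m₂^(3/2) = 215.68750^(1.5) = 3167.65201
g1 = m₃ / m₂^(3/2) = 6409.21875 / 3167.65201 ≈ 2.023

2.023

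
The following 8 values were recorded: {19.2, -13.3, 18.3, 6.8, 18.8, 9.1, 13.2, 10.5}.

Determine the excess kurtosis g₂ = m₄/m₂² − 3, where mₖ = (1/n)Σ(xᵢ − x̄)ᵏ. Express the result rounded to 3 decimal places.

1.146

x̄ = 10.3250
Σ(xᵢ − x̄)² = 794.5550 ⇒ m₂ = 99.31938
Σ(xᵢ − x̄)⁴ = 327153.9104 ⇒ m₄ = 40894.23880
m₂² = 9864.33825
g₂ = m₄/m₂² − 3 = 4.14566 − 3 ≈ 1.146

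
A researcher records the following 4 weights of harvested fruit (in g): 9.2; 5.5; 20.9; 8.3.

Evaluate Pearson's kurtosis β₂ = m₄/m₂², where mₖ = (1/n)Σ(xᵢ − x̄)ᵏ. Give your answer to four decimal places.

x̄ = 10.9750
Σ(xᵢ − x̄)² = 138.7875 ⇒ m₂ = 34.69687
Σ(xᵢ − x̄)⁴ = 10663.0257 ⇒ m₄ = 2665.75641
m₂² = 1203.87313
β₂ = m₄/m₂² = 2665.75641 / 1203.87313 ≈ 2.2143

2.2143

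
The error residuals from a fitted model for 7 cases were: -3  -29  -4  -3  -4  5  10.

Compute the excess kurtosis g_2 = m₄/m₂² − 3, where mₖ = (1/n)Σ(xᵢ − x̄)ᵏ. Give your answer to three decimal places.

x̄ = -4.0000
Σ(xᵢ − x̄)² = 904.0000 ⇒ m₂ = 129.14286
Σ(xᵢ − x̄)⁴ = 435604.0000 ⇒ m₄ = 62229.14286
m₂² = 16677.87755
g_2 = m₄/m₂² − 3 = 3.73124 − 3 ≈ 0.731

0.731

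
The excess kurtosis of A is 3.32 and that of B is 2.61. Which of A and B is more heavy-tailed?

A

Higher excess kurtosis ⇒ heavier tails relative to the normal distribution.
3.32 vs 2.61: the larger is 3.32, so A has heavier tails.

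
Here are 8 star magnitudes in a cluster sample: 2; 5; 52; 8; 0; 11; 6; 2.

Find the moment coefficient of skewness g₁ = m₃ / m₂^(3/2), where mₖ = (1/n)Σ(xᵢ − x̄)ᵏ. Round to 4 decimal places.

2.0755

x̄ = (2 + 5 + 52 + 8 + 0 + 11 + 6 + 2) / 8 = 10.7500
deviations (xᵢ − x̄): -8.7500, -5.7500, 41.2500, -2.7500, -10.7500, 0.2500, -4.7500, -8.7500
Σ(xᵢ − x̄)² = 2033.5000 ⇒ m₂ = 2033.5000/8 = 254.18750
Σ(xᵢ − x̄)³ = 67289.2500 ⇒ m₃ = 67289.2500/8 = 8411.15625
m₂^(3/2) = 254.18750^(1.5) = 4052.57709
g₁ = m₃ / m₂^(3/2) = 8411.15625 / 4052.57709 ≈ 2.0755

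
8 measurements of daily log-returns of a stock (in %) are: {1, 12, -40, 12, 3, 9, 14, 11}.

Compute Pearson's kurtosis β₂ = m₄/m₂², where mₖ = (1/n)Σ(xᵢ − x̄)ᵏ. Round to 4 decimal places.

5.4056

x̄ = 2.7500
Σ(xᵢ − x̄)² = 2235.5000 ⇒ m₂ = 279.43750
Σ(xᵢ − x̄)⁴ = 3376812.4063 ⇒ m₄ = 422101.55078
m₂² = 78085.31641
β₂ = m₄/m₂² = 422101.55078 / 78085.31641 ≈ 5.4056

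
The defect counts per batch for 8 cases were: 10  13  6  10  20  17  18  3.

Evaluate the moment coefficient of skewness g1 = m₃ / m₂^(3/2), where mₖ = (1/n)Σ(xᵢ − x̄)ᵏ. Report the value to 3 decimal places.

-0.143

x̄ = (10 + 13 + 6 + 10 + 20 + 17 + 18 + 3) / 8 = 12.1250
deviations (xᵢ − x̄): -2.1250, 0.8750, -6.1250, -2.1250, 7.8750, 4.8750, 5.8750, -9.1250
Σ(xᵢ − x̄)² = 250.8750 ⇒ m₂ = 250.8750/8 = 31.35938
Σ(xᵢ − x̄)³ = -201.0938 ⇒ m₃ = -201.0938/8 = -25.13672
m₂^(3/2) = 31.35938^(1.5) = 175.61075
g1 = m₃ / m₂^(3/2) = -25.13672 / 175.61075 ≈ -0.143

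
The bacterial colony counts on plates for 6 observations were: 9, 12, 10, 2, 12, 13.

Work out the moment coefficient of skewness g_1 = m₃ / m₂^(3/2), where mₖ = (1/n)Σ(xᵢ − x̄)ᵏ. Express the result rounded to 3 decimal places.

x̄ = (9 + 12 + 10 + 2 + 12 + 13) / 6 = 9.6667
deviations (xᵢ − x̄): -0.6667, 2.3333, 0.3333, -7.6667, 2.3333, 3.3333
Σ(xᵢ − x̄)² = 81.3333 ⇒ m₂ = 81.3333/6 = 13.55556
Σ(xᵢ − x̄)³ = -388.4444 ⇒ m₃ = -388.4444/6 = -64.74074
m₂^(3/2) = 13.55556^(1.5) = 49.90867
g_1 = m₃ / m₂^(3/2) = -64.74074 / 49.90867 ≈ -1.297

-1.297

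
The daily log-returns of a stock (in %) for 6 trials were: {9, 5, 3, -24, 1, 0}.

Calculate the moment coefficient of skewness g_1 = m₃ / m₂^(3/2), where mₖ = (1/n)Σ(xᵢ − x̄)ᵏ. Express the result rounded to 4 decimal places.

-1.4830

x̄ = (9 + 5 + 3 - 24 + 1 + 0) / 6 = -1.0000
deviations (xᵢ − x̄): 10.0000, 6.0000, 4.0000, -23.0000, 2.0000, 1.0000
Σ(xᵢ − x̄)² = 686.0000 ⇒ m₂ = 686.0000/6 = 114.33333
Σ(xᵢ − x̄)³ = -10878.0000 ⇒ m₃ = -10878.0000/6 = -1813.00000
m₂^(3/2) = 114.33333^(1.5) = 1222.52936
g_1 = m₃ / m₂^(3/2) = -1813.00000 / 1222.52936 ≈ -1.4830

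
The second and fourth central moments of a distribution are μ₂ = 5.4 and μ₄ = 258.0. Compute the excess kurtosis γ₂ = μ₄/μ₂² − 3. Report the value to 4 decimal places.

μ₂² = 5.4² = 29.16000
μ₄/μ₂² = 258.0 / 29.16000 = 8.84774
γ₂ = 8.84774 − 3 ≈ 5.8477

5.8477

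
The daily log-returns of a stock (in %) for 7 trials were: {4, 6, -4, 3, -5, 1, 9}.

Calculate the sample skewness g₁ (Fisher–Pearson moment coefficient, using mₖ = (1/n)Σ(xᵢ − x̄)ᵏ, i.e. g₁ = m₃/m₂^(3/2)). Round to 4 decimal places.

-0.1955

x̄ = (4 + 6 - 4 + 3 - 5 + 1 + 9) / 7 = 2.0000
deviations (xᵢ − x̄): 2.0000, 4.0000, -6.0000, 1.0000, -7.0000, -1.0000, 7.0000
Σ(xᵢ − x̄)² = 156.0000 ⇒ m₂ = 156.0000/7 = 22.28571
Σ(xᵢ − x̄)³ = -144.0000 ⇒ m₃ = -144.0000/7 = -20.57143
m₂^(3/2) = 22.28571^(1.5) = 105.20584
g₁ = m₃ / m₂^(3/2) = -20.57143 / 105.20584 ≈ -0.1955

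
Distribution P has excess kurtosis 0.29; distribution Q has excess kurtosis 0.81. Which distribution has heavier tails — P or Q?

Q

Higher excess kurtosis ⇒ heavier tails relative to the normal distribution.
0.29 vs 0.81: the larger is 0.81, so Q has heavier tails.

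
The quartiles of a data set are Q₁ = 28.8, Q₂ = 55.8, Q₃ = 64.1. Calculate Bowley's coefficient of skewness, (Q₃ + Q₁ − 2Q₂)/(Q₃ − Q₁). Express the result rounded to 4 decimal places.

-0.5297

numerator: Q₃ + Q₁ − 2Q₂ = 64.1 + 28.8 − 2×55.8 = -18.7000
denominator: Q₃ − Q₁ = 64.1 − 28.8 = 35.3000
Bowley skewness = -18.7000 / 35.3000 ≈ -0.5297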